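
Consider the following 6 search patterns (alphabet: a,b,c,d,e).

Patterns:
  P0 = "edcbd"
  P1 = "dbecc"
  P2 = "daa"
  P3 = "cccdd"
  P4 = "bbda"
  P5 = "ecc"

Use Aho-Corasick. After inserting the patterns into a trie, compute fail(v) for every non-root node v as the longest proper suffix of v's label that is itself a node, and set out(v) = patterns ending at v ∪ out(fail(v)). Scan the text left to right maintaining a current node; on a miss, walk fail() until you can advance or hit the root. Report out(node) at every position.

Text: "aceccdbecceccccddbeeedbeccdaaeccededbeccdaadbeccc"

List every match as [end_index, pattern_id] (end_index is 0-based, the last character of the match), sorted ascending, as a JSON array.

Build:
Trie nodes:
  n0 'ε': b→18 c→13 d→6 e→1
  n1 'e': c→22 d→2
  n2 'ed': c→3
  n3 'edc': b→4
  n4 'edcb': d→5
  n5 'edcbd': ·  ←P0
  n6 'd': a→11 b→7
  n7 'db': e→8
  n8 'dbe': c→9
  n9 'dbec': c→10
  n10 'dbecc': ·  ←P1
  n11 'da': a→12
  n12 'daa': ·  ←P2
  n13 'c': c→14
  n14 'cc': c→15
  n15 'ccc': d→16
  n16 'cccd': d→17
  n17 'cccdd': ·  ←P3
  n18 'b': b→19
  n19 'bb': d→20
  n20 'bbd': a→21
  n21 'bbda': ·  ←P4
  n22 'ec': c→23
  n23 'ecc': ·  ←P5

Failure links (BFS by depth):
  n1('e'): parent n0 fail=0; on 'e' 0 → fail=0;  out ∅∪∅=∅
  n6('d'): parent n0 fail=0; on 'd' 0 → fail=0;  out ∅∪∅=∅
  n13('c'): parent n0 fail=0; on 'c' 0 → fail=0;  out ∅∪∅=∅
  n18('b'): parent n0 fail=0; on 'b' 0 → fail=0;  out ∅∪∅=∅
  n2('ed'): parent n1 fail=0; on 'd' 0 → fail=6;  out ∅∪∅=∅
  n7('db'): parent n6 fail=0; on 'b' 0 → fail=18;  out ∅∪∅=∅
  n11('da'): parent n6 fail=0; on 'a' 0 → fail=0;  out ∅∪∅=∅
  n14('cc'): parent n13 fail=0; on 'c' 0 → fail=13;  out ∅∪∅=∅
  n19('bb'): parent n18 fail=0; on 'b' 0 → fail=18;  out ∅∪∅=∅
  n22('ec'): parent n1 fail=0; on 'c' 0 → fail=13;  out ∅∪∅=∅
  n3('edc'): parent n2 fail=6; on 'c' 6→0 → fail=13;  out ∅∪∅=∅
  n8('dbe'): parent n7 fail=18; on 'e' 18→0 → fail=1;  out ∅∪∅=∅
  n12('daa'): parent n11 fail=0; on 'a' 0 → fail=0;  out {2}∪∅={2}
  n15('ccc'): parent n14 fail=13; on 'c' 13 → fail=14;  out ∅∪∅=∅
  n20('bbd'): parent n19 fail=18; on 'd' 18→0 → fail=6;  out ∅∪∅=∅
  n23('ecc'): parent n22 fail=13; on 'c' 13 → fail=14;  out {5}∪∅={5}
  n4('edcb'): parent n3 fail=13; on 'b' 13→0 → fail=18;  out ∅∪∅=∅
  n9('dbec'): parent n8 fail=1; on 'c' 1 → fail=22;  out ∅∪∅=∅
  n16('cccd'): parent n15 fail=14; on 'd' 14→13→0 → fail=6;  out ∅∪∅=∅
  n21('bbda'): parent n20 fail=6; on 'a' 6 → fail=11;  out {4}∪∅={4}
  n5('edcbd'): parent n4 fail=18; on 'd' 18→0 → fail=6;  out {0}∪∅={0}
  n10('dbecc'): parent n9 fail=22; on 'c' 22 → fail=23;  out {1}∪{5}={1,5}
  n17('cccdd'): parent n16 fail=6; on 'd' 6→0 → fail=6;  out {3}∪∅={3}

Text stream:
i=0 'a': node 0→0
i=1 'c': node 0→13
i=2 'e': node 13→1 (via fail)
i=3 'c': node 1→22
i=4 'c': node 22→23  → match P5@[2:4]
i=5 'd': node 23→6 (via fail)
i=6 'b': node 6→7
i=7 'e': node 7→8
i=8 'c': node 8→9
i=9 'c': node 9→10  → match P1@[5:9],P5@[7:9]
i=10 'e': node 10→1 (via fail)
i=11 'c': node 1→22
i=12 'c': node 22→23  → match P5@[10:12]
i=13 'c': node 23→15 (via fail)
i=14 'c': node 15→15 (via fail)
i=15 'd': node 15→16
i=16 'd': node 16→17  → match P3@[12:16]
i=17 'b': node 17→7 (via fail)
i=18 'e': node 7→8
i=19 'e': node 8→1 (via fail)
i=20 'e': node 1→1 (via fail)
i=21 'd': node 1→2
i=22 'b': node 2→7 (via fail)
i=23 'e': node 7→8
i=24 'c': node 8→9
i=25 'c': node 9→10  → match P1@[21:25],P5@[23:25]
i=26 'd': node 10→6 (via fail)
i=27 'a': node 6→11
i=28 'a': node 11→12  → match P2@[26:28]
i=29 'e': node 12→1 (via fail)
i=30 'c': node 1→22
i=31 'c': node 22→23  → match P5@[29:31]
i=32 'e': node 23→1 (via fail)
i=33 'd': node 1→2
i=34 'e': node 2→1 (via fail)
i=35 'd': node 1→2
i=36 'b': node 2→7 (via fail)
i=37 'e': node 7→8
i=38 'c': node 8→9
i=39 'c': node 9→10  → match P1@[35:39],P5@[37:39]
i=40 'd': node 10→6 (via fail)
i=41 'a': node 6→11
i=42 'a': node 11→12  → match P2@[40:42]
i=43 'd': node 12→6 (via fail)
i=44 'b': node 6→7
i=45 'e': node 7→8
i=46 'c': node 8→9
i=47 'c': node 9→10  → match P1@[43:47],P5@[45:47]
i=48 'c': node 10→15 (via fail)

Result: [[4,5],[9,1],[9,5],[12,5],[16,3],[25,1],[25,5],[28,2],[31,5],[39,1],[39,5],[42,2],[47,1],[47,5]]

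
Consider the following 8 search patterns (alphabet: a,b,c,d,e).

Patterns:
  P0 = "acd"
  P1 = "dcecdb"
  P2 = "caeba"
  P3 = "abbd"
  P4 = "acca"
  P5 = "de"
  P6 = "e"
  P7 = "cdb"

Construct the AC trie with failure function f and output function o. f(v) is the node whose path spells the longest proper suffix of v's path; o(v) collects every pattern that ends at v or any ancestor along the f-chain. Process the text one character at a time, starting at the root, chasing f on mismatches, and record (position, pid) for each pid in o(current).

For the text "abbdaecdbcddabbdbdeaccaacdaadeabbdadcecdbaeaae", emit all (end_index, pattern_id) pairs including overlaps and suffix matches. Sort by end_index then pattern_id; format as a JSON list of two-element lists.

Build automaton:
Trie nodes:
  0='ε' goto a→1 c→10 d→4 e→21
  1='a' goto b→15 c→2
  2='ac' goto c→18 d→3
  3='acd' goto ·  [P0 ends]
  4='d' goto c→5 e→20
  5='dc' goto e→6
  6='dce' goto c→7
  7='dcec' goto d→8
  8='dcecd' goto b→9
  9='dcecdb' goto ·  [P1 ends]
  10='c' goto a→11 d→22
  11='ca' goto e→12
  12='cae' goto b→13
  13='caeb' goto a→14
  14='caeba' goto ·  [P2 ends]
  15='ab' goto b→16
  16='abb' goto d→17
  17='abbd' goto ·  [P3 ends]
  18='acc' goto a→19
  19='acca' goto ·  [P4 ends]
  20='de' goto ·  [P5 ends]
  21='e' goto ·  [P6 ends]
  22='cd' goto b→23
  23='cdb' goto ·  [P7 ends]

Failure links (BFS by depth):
  n1('a'): parent n0 fail=0; on 'a' 0 → fail=0;  out ∅∪∅=∅
  n4('d'): parent n0 fail=0; on 'd' 0 → fail=0;  out ∅∪∅=∅
  n10('c'): parent n0 fail=0; on 'c' 0 → fail=0;  out ∅∪∅=∅
  n21('e'): parent n0 fail=0; on 'e' 0 → fail=0;  out {6}∪∅={6}
  n2('ac'): parent n1 fail=0; on 'c' 0 → fail=10;  out ∅∪∅=∅
  n5('dc'): parent n4 fail=0; on 'c' 0 → fail=10;  out ∅∪∅=∅
  n11('ca'): parent n10 fail=0; on 'a' 0 → fail=1;  out ∅∪∅=∅
  n15('ab'): parent n1 fail=0; on 'b' 0 → fail=0;  out ∅∪∅=∅
  n20('de'): parent n4 fail=0; on 'e' 0 → fail=21;  out {5}∪{6}={5,6}
  n22('cd'): parent n10 fail=0; on 'd' 0 → fail=4;  out ∅∪∅=∅
  n3('acd'): parent n2 fail=10; on 'd' 10 → fail=22;  out {0}∪∅={0}
  n6('dce'): parent n5 fail=10; on 'e' 10→0 → fail=21;  out ∅∪{6}={6}
  n12('cae'): parent n11 fail=1; on 'e' 1→0 → fail=21;  out ∅∪{6}={6}
  n16('abb'): parent n15 fail=0; on 'b' 0 → fail=0;  out ∅∪∅=∅
  n18('acc'): parent n2 fail=10; on 'c' 10→0 → fail=10;  out ∅∪∅=∅
  n23('cdb'): parent n22 fail=4; on 'b' 4→0 → fail=0;  out {7}∪∅={7}
  n7('dcec'): parent n6 fail=21; on 'c' 21→0 → fail=10;  out ∅∪∅=∅
  n13('caeb'): parent n12 fail=21; on 'b' 21→0 → fail=0;  out ∅∪∅=∅
  n17('abbd'): parent n16 fail=0; on 'd' 0 → fail=4;  out {3}∪∅={3}
  n19('acca'): parent n18 fail=10; on 'a' 10 → fail=11;  out {4}∪∅={4}
  n8('dcecd'): parent n7 fail=10; on 'd' 10 → fail=22;  out ∅∪∅=∅
  n14('caeba'): parent n13 fail=0; on 'a' 0 → fail=1;  out {2}∪∅={2}
  n9('dcecdb'): parent n8 fail=22; on 'b' 22 → fail=23;  out {1}∪{7}={1,7}

Run:
i=0 'a': node 0→1
i=1 'b': node 1→15
i=2 'b': node 15→16
i=3 'd': node 16→17  ** P3@[0:3]
i=4 'a': node 17→1 (fail-walked)
i=5 'e': node 1→21 (fail-walked)  ** P6@[5:5]
i=6 'c': node 21→10 (fail-walked)
i=7 'd': node 10→22
i=8 'b': node 22→23  ** P7@[6:8]
i=9 'c': node 23→10 (fail-walked)
i=10 'd': node 10→22
i=11 'd': node 22→4 (fail-walked)
i=12 'a': node 4→1 (fail-walked)
i=13 'b': node 1→15
i=14 'b': node 15→16
i=15 'd': node 16→17  ** P3@[12:15]
i=16 'b': node 17→0 (fail-walked)
i=17 'd': node 0→4
i=18 'e': node 4→20  ** P5@[17:18],P6@[18:18]
i=19 'a': node 20→1 (fail-walked)
i=20 'c': node 1→2
i=21 'c': node 2→18
i=22 'a': node 18→19  ** P4@[19:22]
i=23 'a': node 19→1 (fail-walked)
i=24 'c': node 1→2
i=25 'd': node 2→3  ** P0@[23:25]
i=26 'a': node 3→1 (fail-walked)
i=27 'a': node 1→1 (fail-walked)
i=28 'd': node 1→4 (fail-walked)
i=29 'e': node 4→20  ** P5@[28:29],P6@[29:29]
i=30 'a': node 20→1 (fail-walked)
i=31 'b': node 1→15
i=32 'b': node 15→16
i=33 'd': node 16→17  ** P3@[30:33]
i=34 'a': node 17→1 (fail-walked)
i=35 'd': node 1→4 (fail-walked)
i=36 'c': node 4→5
i=37 'e': node 5→6  ** P6@[37:37]
i=38 'c': node 6→7
i=39 'd': node 7→8
i=40 'b': node 8→9  ** P1@[35:40],P7@[38:40]
i=41 'a': node 9→1 (fail-walked)
i=42 'e': node 1→21 (fail-walked)  ** P6@[42:42]
i=43 'a': node 21→1 (fail-walked)
i=44 'a': node 1→1 (fail-walked)
i=45 'e': node 1→21 (fail-walked)  ** P6@[45:45]

Result: [[3,3],[5,6],[8,7],[15,3],[18,5],[18,6],[22,4],[25,0],[29,5],[29,6],[33,3],[37,6],[40,1],[40,7],[42,6],[45,6]]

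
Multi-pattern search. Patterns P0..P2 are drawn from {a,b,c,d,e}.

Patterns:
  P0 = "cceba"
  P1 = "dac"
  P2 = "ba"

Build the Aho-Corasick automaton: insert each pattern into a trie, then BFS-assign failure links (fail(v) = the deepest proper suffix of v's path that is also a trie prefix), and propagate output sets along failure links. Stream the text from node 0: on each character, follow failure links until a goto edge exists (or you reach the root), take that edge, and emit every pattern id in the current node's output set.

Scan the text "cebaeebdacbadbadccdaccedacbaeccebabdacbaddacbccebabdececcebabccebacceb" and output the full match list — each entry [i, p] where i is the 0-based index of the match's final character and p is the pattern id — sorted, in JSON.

Build automaton:
Trie (insert patterns):
  0='ε' goto b→9 c→1 d→6
  1='c' goto c→2
  2='cc' goto e→3
  3='cce' goto b→4
  4='cceb' goto a→5
  5='cceba' goto ·  [P0 ends]
  6='d' goto a→7
  7='da' goto c→8
  8='dac' goto ·  [P1 ends]
  9='b' goto a→10
  10='ba' goto ·  [P2 ends]

BFS fail/out derivation:
  fail(1) 'c': from fail(0)=0 chase 'c': 0 ⇒ 0;  out=∅∪out(0)=∅
  fail(6) 'd': from fail(0)=0 chase 'd': 0 ⇒ 0;  out=∅∪out(0)=∅
  fail(9) 'b': from fail(0)=0 chase 'b': 0 ⇒ 0;  out=∅∪out(0)=∅
  fail(2) 'cc': from fail(1)=0 chase 'c': 0 ⇒ 1;  out=∅∪out(1)=∅
  fail(7) 'da': from fail(6)=0 chase 'a': 0 ⇒ 0;  out=∅∪out(0)=∅
  fail(10) 'ba': from fail(9)=0 chase 'a': 0 ⇒ 0;  out={2}∪out(0)={2}
  fail(3) 'cce': from fail(2)=1 chase 'e': 1→0 ⇒ 0;  out=∅∪out(0)=∅
  fail(8) 'dac': from fail(7)=0 chase 'c': 0 ⇒ 1;  out={1}∪out(1)={1}
  fail(4) 'cceb': from fail(3)=0 chase 'b': 0 ⇒ 9;  out=∅∪out(9)=∅
  fail(5) 'cceba': from fail(4)=9 chase 'a': 9 ⇒ 10;  out={0}∪out(10)={0,2}

Run:
[0] read 'c'  n0⇒n1
[1] read 'e'  n1⇒n0 (fail-walked)
[2] read 'b'  n0⇒n9
[3] read 'a'  n9⇒n10  → match P2@[2:3]
[4] read 'e'  n10⇒n0 (fail-walked)
[5] read 'e'  n0⇒n0
[6] read 'b'  n0⇒n9
[7] read 'd'  n9⇒n6 (fail-walked)
[8] read 'a'  n6⇒n7
[9] read 'c'  n7⇒n8  → match P1@[7:9]
[10] read 'b'  n8⇒n9 (fail-walked)
[11] read 'a'  n9⇒n10  → match P2@[10:11]
[12] read 'd'  n10⇒n6 (fail-walked)
[13] read 'b'  n6⇒n9 (fail-walked)
[14] read 'a'  n9⇒n10  → match P2@[13:14]
[15] read 'd'  n10⇒n6 (fail-walked)
[16] read 'c'  n6⇒n1 (fail-walked)
[17] read 'c'  n1⇒n2
[18] read 'd'  n2⇒n6 (fail-walked)
[19] read 'a'  n6⇒n7
[20] read 'c'  n7⇒n8  → match P1@[18:20]
[21] read 'c'  n8⇒n2 (fail-walked)
[22] read 'e'  n2⇒n3
[23] read 'd'  n3⇒n6 (fail-walked)
[24] read 'a'  n6⇒n7
[25] read 'c'  n7⇒n8  → match P1@[23:25]
[26] read 'b'  n8⇒n9 (fail-walked)
[27] read 'a'  n9⇒n10  → match P2@[26:27]
[28] read 'e'  n10⇒n0 (fail-walked)
[29] read 'c'  n0⇒n1
[30] read 'c'  n1⇒n2
[31] read 'e'  n2⇒n3
[32] read 'b'  n3⇒n4
[33] read 'a'  n4⇒n5  → match P0@[29:33],P2@[32:33]
[34] read 'b'  n5⇒n9 (fail-walked)
[35] read 'd'  n9⇒n6 (fail-walked)
[36] read 'a'  n6⇒n7
[37] read 'c'  n7⇒n8  → match P1@[35:37]
[38] read 'b'  n8⇒n9 (fail-walked)
[39] read 'a'  n9⇒n10  → match P2@[38:39]
[40] read 'd'  n10⇒n6 (fail-walked)
[41] read 'd'  n6⇒n6 (fail-walked)
[42] read 'a'  n6⇒n7
[43] read 'c'  n7⇒n8  → match P1@[41:43]
[44] read 'b'  n8⇒n9 (fail-walked)
[45] read 'c'  n9⇒n1 (fail-walked)
[46] read 'c'  n1⇒n2
[47] read 'e'  n2⇒n3
[48] read 'b'  n3⇒n4
[49] read 'a'  n4⇒n5  → match P0@[45:49],P2@[48:49]
[50] read 'b'  n5⇒n9 (fail-walked)
[51] read 'd'  n9⇒n6 (fail-walked)
[52] read 'e'  n6⇒n0 (fail-walked)
[53] read 'c'  n0⇒n1
[54] read 'e'  n1⇒n0 (fail-walked)
[55] read 'c'  n0⇒n1
[56] read 'c'  n1⇒n2
[57] read 'e'  n2⇒n3
[58] read 'b'  n3⇒n4
[59] read 'a'  n4⇒n5  → match P0@[55:59],P2@[58:59]
[60] read 'b'  n5⇒n9 (fail-walked)
[61] read 'c'  n9⇒n1 (fail-walked)
[62] read 'c'  n1⇒n2
[63] read 'e'  n2⇒n3
[64] read 'b'  n3⇒n4
[65] read 'a'  n4⇒n5  → match P0@[61:65],P2@[64:65]
[66] read 'c'  n5⇒n1 (fail-walked)
[67] read 'c'  n1⇒n2
[68] read 'e'  n2⇒n3
[69] read 'b'  n3⇒n4

All matches (sorted): [[3,2],[9,1],[11,2],[14,2],[20,1],[25,1],[27,2],[33,0],[33,2],[37,1],[39,2],[43,1],[49,0],[49,2],[59,0],[59,2],[65,0],[65,2]]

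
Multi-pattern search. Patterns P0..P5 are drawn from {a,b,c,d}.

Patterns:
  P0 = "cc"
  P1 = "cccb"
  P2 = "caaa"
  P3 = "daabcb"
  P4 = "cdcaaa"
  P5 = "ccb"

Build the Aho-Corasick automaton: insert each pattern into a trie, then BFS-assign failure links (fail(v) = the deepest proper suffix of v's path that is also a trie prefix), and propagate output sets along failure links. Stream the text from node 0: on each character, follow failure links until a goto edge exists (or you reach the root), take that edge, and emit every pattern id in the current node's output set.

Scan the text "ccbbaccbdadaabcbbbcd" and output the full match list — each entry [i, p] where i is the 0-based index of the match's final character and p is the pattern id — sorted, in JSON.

Construct AC machine:
Trie (insert patterns):
  0='ε' goto c→1 d→8
  1='c' goto a→5 c→2 d→14
  2='cc' goto b→19 c→3  [P0 ends]
  3='ccc' goto b→4
  4='cccb' goto ·  [P1 ends]
  5='ca' goto a→6
  6='caa' goto a→7
  7='caaa' goto ·  [P2 ends]
  8='d' goto a→9
  9='da' goto a→10
  10='daa' goto b→11
  11='daab' goto c→12
  12='daabc' goto b→13
  13='daabcb' goto ·  [P3 ends]
  14='cd' goto c→15
  15='cdc' goto a→16
  16='cdca' goto a→17
  17='cdcaa' goto a→18
  18='cdcaaa' goto ·  [P4 ends]
  19='ccb' goto ·  [P5 ends]

BFS fail/out derivation:
  fail(1) 'c': from fail(0)=0 chase 'c': 0 ⇒ 0;  out=∅∪out(0)=∅
  fail(8) 'd': from fail(0)=0 chase 'd': 0 ⇒ 0;  out=∅∪out(0)=∅
  fail(2) 'cc': from fail(1)=0 chase 'c': 0 ⇒ 1;  out={0}∪out(1)={0}
  fail(5) 'ca': from fail(1)=0 chase 'a': 0 ⇒ 0;  out=∅∪out(0)=∅
  fail(9) 'da': from fail(8)=0 chase 'a': 0 ⇒ 0;  out=∅∪out(0)=∅
  fail(14) 'cd': from fail(1)=0 chase 'd': 0 ⇒ 8;  out=∅∪out(8)=∅
  fail(3) 'ccc': from fail(2)=1 chase 'c': 1 ⇒ 2;  out=∅∪out(2)={0}
  fail(6) 'caa': from fail(5)=0 chase 'a': 0 ⇒ 0;  out=∅∪out(0)=∅
  fail(10) 'daa': from fail(9)=0 chase 'a': 0 ⇒ 0;  out=∅∪out(0)=∅
  fail(15) 'cdc': from fail(14)=8 chase 'c': 8→0 ⇒ 1;  out=∅∪out(1)=∅
  fail(19) 'ccb': from fail(2)=1 chase 'b': 1→0 ⇒ 0;  out={5}∪out(0)={5}
  fail(4) 'cccb': from fail(3)=2 chase 'b': 2 ⇒ 19;  out={1}∪out(19)={1,5}
  fail(7) 'caaa': from fail(6)=0 chase 'a': 0 ⇒ 0;  out={2}∪out(0)={2}
  fail(11) 'daab': from fail(10)=0 chase 'b': 0 ⇒ 0;  out=∅∪out(0)=∅
  fail(16) 'cdca': from fail(15)=1 chase 'a': 1 ⇒ 5;  out=∅∪out(5)=∅
  fail(12) 'daabc': from fail(11)=0 chase 'c': 0 ⇒ 1;  out=∅∪out(1)=∅
  fail(17) 'cdcaa': from fail(16)=5 chase 'a': 5 ⇒ 6;  out=∅∪out(6)=∅
  fail(13) 'daabcb': from fail(12)=1 chase 'b': 1→0 ⇒ 0;  out={3}∪out(0)={3}
  fail(18) 'cdcaaa': from fail(17)=6 chase 'a': 6 ⇒ 7;  out={4}∪out(7)={2,4}

Text stream:
pos 0 'c': at 1
pos 1 'c': at 2  emit P0@[0:1]
pos 2 'b': at 19  emit P5@[0:2]
pos 3 'b': at 0 (fail-walked)
pos 4 'a': at 0
pos 5 'c': at 1
pos 6 'c': at 2  emit P0@[5:6]
pos 7 'b': at 19  emit P5@[5:7]
pos 8 'd': at 8 (fail-walked)
pos 9 'a': at 9
pos 10 'd': at 8 (fail-walked)
pos 11 'a': at 9
pos 12 'a': at 10
pos 13 'b': at 11
pos 14 'c': at 12
pos 15 'b': at 13  emit P3@[10:15]
pos 16 'b': at 0 (fail-walked)
pos 17 'b': at 0
pos 18 'c': at 1
pos 19 'd': at 14

Matches: [[1,0],[2,5],[6,0],[7,5],[15,3]]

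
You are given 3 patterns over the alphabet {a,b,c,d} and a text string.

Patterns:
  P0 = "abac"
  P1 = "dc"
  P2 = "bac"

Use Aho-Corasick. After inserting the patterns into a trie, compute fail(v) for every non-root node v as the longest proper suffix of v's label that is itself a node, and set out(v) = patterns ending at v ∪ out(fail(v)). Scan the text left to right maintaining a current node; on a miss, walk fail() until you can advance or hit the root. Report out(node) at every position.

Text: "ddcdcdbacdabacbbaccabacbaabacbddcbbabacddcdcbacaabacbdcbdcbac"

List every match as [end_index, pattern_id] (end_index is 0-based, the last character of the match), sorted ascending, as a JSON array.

Build automaton:
Trie (insert patterns):
  n0 'ε': a→1 b→7 d→5
  n1 'a': b→2
  n2 'ab': a→3
  n3 'aba': c→4
  n4 'abac': ·  ←P0
  n5 'd': c→6
  n6 'dc': ·  ←P1
  n7 'b': a→8
  n8 'ba': c→9
  n9 'bac': ·  ←P2

BFS fail/out derivation:
  fail(1) 'a': from fail(0)=0 chase 'a': 0 ⇒ 0;  out=∅∪out(0)=∅
  fail(5) 'd': from fail(0)=0 chase 'd': 0 ⇒ 0;  out=∅∪out(0)=∅
  fail(7) 'b': from fail(0)=0 chase 'b': 0 ⇒ 0;  out=∅∪out(0)=∅
  fail(2) 'ab': from fail(1)=0 chase 'b': 0 ⇒ 7;  out=∅∪out(7)=∅
  fail(6) 'dc': from fail(5)=0 chase 'c': 0 ⇒ 0;  out={1}∪out(0)={1}
  fail(8) 'ba': from fail(7)=0 chase 'a': 0 ⇒ 1;  out=∅∪out(1)=∅
  fail(3) 'aba': from fail(2)=7 chase 'a': 7 ⇒ 8;  out=∅∪out(8)=∅
  fail(9) 'bac': from fail(8)=1 chase 'c': 1→0 ⇒ 0;  out={2}∪out(0)={2}
  fail(4) 'abac': from fail(3)=8 chase 'c': 8 ⇒ 9;  out={0}∪out(9)={0,2}

Text stream:
i=0 'd': node 0→5
i=1 'd': node 5→5 (via fail)
i=2 'c': node 5→6  → match P1@[1:2]
i=3 'd': node 6→5 (via fail)
i=4 'c': node 5→6  → match P1@[3:4]
i=5 'd': node 6→5 (via fail)
i=6 'b': node 5→7 (via fail)
i=7 'a': node 7→8
i=8 'c': node 8→9  → match P2@[6:8]
i=9 'd': node 9→5 (via fail)
i=10 'a': node 5→1 (via fail)
i=11 'b': node 1→2
i=12 'a': node 2→3
i=13 'c': node 3→4  → match P0@[10:13],P2@[11:13]
i=14 'b': node 4→7 (via fail)
i=15 'b': node 7→7 (via fail)
i=16 'a': node 7→8
i=17 'c': node 8→9  → match P2@[15:17]
i=18 'c': node 9→0 (via fail)
i=19 'a': node 0→1
i=20 'b': node 1→2
i=21 'a': node 2→3
i=22 'c': node 3→4  → match P0@[19:22],P2@[20:22]
i=23 'b': node 4→7 (via fail)
i=24 'a': node 7→8
i=25 'a': node 8→1 (via fail)
i=26 'b': node 1→2
i=27 'a': node 2→3
i=28 'c': node 3→4  → match P0@[25:28],P2@[26:28]
i=29 'b': node 4→7 (via fail)
i=30 'd': node 7→5 (via fail)
i=31 'd': node 5→5 (via fail)
i=32 'c': node 5→6  → match P1@[31:32]
i=33 'b': node 6→7 (via fail)
i=34 'b': node 7→7 (via fail)
i=35 'a': node 7→8
i=36 'b': node 8→2 (via fail)
i=37 'a': node 2→3
i=38 'c': node 3→4  → match P0@[35:38],P2@[36:38]
i=39 'd': node 4→5 (via fail)
i=40 'd': node 5→5 (via fail)
i=41 'c': node 5→6  → match P1@[40:41]
i=42 'd': node 6→5 (via fail)
i=43 'c': node 5→6  → match P1@[42:43]
i=44 'b': node 6→7 (via fail)
i=45 'a': node 7→8
i=46 'c': node 8→9  → match P2@[44:46]
i=47 'a': node 9→1 (via fail)
i=48 'a': node 1→1 (via fail)
i=49 'b': node 1→2
i=50 'a': node 2→3
i=51 'c': node 3→4  → match P0@[48:51],P2@[49:51]
i=52 'b': node 4→7 (via fail)
i=53 'd': node 7→5 (via fail)
i=54 'c': node 5→6  → match P1@[53:54]
i=55 'b': node 6→7 (via fail)
i=56 'd': node 7→5 (via fail)
i=57 'c': node 5→6  → match P1@[56:57]
i=58 'b': node 6→7 (via fail)
i=59 'a': node 7→8
i=60 'c': node 8→9  → match P2@[58:60]

Result: [[2,1],[4,1],[8,2],[13,0],[13,2],[17,2],[22,0],[22,2],[28,0],[28,2],[32,1],[38,0],[38,2],[41,1],[43,1],[46,2],[51,0],[51,2],[54,1],[57,1],[60,2]]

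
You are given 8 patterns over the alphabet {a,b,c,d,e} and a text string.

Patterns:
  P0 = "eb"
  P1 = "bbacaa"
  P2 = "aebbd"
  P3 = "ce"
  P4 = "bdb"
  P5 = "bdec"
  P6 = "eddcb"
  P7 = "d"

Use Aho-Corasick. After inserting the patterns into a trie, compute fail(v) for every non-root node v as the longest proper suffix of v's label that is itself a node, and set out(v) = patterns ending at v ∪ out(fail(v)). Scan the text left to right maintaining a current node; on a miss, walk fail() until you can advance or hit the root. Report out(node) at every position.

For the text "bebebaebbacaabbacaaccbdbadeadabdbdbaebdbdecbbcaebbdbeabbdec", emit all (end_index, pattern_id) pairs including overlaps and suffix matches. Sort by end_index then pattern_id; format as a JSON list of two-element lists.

Build automaton:
Trie nodes:
  0='ε' goto a→9 b→3 c→14 d→24 e→1
  1='e' goto b→2 d→20
  2='eb' goto ·  ←P0
  3='b' goto b→4 d→16
  4='bb' goto a→5
  5='bba' goto c→6
  6='bbac' goto a→7
  7='bbaca' goto a→8
  8='bbacaa' goto ·  ←P1
  9='a' goto e→10
  10='ae' goto b→11
  11='aeb' goto b→12
  12='aebb' goto d→13
  13='aebbd' goto ·  ←P2
  14='c' goto e→15
  15='ce' goto ·  ←P3
  16='bd' goto b→17 e→18
  17='bdb' goto ·  ←P4
  18='bde' goto c→19
  19='bdec' goto ·  ←P5
  20='ed' goto d→21
  21='edd' goto c→22
  22='eddc' goto b→23
  23='eddcb' goto ·  ←P6
  24='d' goto ·  ←P7

BFS fail/out derivation:
  n1('e'): parent n0 fail=0; on 'e' 0 → fail=0;  out ∅∪∅=∅
  n3('b'): parent n0 fail=0; on 'b' 0 → fail=0;  out ∅∪∅=∅
  n9('a'): parent n0 fail=0; on 'a' 0 → fail=0;  out ∅∪∅=∅
  n14('c'): parent n0 fail=0; on 'c' 0 → fail=0;  out ∅∪∅=∅
  n24('d'): parent n0 fail=0; on 'd' 0 → fail=0;  out {7}∪∅={7}
  n2('eb'): parent n1 fail=0; on 'b' 0 → fail=3;  out {0}∪∅={0}
  n4('bb'): parent n3 fail=0; on 'b' 0 → fail=3;  out ∅∪∅=∅
  n10('ae'): parent n9 fail=0; on 'e' 0 → fail=1;  out ∅∪∅=∅
  n15('ce'): parent n14 fail=0; on 'e' 0 → fail=1;  out {3}∪∅={3}
  n16('bd'): parent n3 fail=0; on 'd' 0 → fail=24;  out ∅∪{7}={7}
  n20('ed'): parent n1 fail=0; on 'd' 0 → fail=24;  out ∅∪{7}={7}
  n5('bba'): parent n4 fail=3; on 'a' 3→0 → fail=9;  out ∅∪∅=∅
  n11('aeb'): parent n10 fail=1; on 'b' 1 → fail=2;  out ∅∪{0}={0}
  n17('bdb'): parent n16 fail=24; on 'b' 24→0 → fail=3;  out {4}∪∅={4}
  n18('bde'): parent n16 fail=24; on 'e' 24→0 → fail=1;  out ∅∪∅=∅
  n21('edd'): parent n20 fail=24; on 'd' 24→0 → fail=24;  out ∅∪{7}={7}
  n6('bbac'): parent n5 fail=9; on 'c' 9→0 → fail=14;  out ∅∪∅=∅
  n12('aebb'): parent n11 fail=2; on 'b' 2→3 → fail=4;  out ∅∪∅=∅
  n19('bdec'): parent n18 fail=1; on 'c' 1→0 → fail=14;  out {5}∪∅={5}
  n22('eddc'): parent n21 fail=24; on 'c' 24→0 → fail=14;  out ∅∪∅=∅
  n7('bbaca'): parent n6 fail=14; on 'a' 14→0 → fail=9;  out ∅∪∅=∅
  n13('aebbd'): parent n12 fail=4; on 'd' 4→3 → fail=16;  out {2}∪{7}={2,7}
  n23('eddcb'): parent n22 fail=14; on 'b' 14→0 → fail=3;  out {6}∪∅={6}
  n8('bbacaa'): parent n7 fail=9; on 'a' 9→0 → fail=9;  out {1}∪∅={1}

Text stream:
pos 0 'b': at 3
pos 1 'e': at 1 (fail-walked)
pos 2 'b': at 2  emit P0@[1:2]
pos 3 'e': at 1 (fail-walked)
pos 4 'b': at 2  emit P0@[3:4]
pos 5 'a': at 9 (fail-walked)
pos 6 'e': at 10
pos 7 'b': at 11  emit P0@[6:7]
pos 8 'b': at 12
pos 9 'a': at 5 (fail-walked)
pos 10 'c': at 6
pos 11 'a': at 7
pos 12 'a': at 8  emit P1@[7:12]
pos 13 'b': at 3 (fail-walked)
pos 14 'b': at 4
pos 15 'a': at 5
pos 16 'c': at 6
pos 17 'a': at 7
pos 18 'a': at 8  emit P1@[13:18]
pos 19 'c': at 14 (fail-walked)
pos 20 'c': at 14 (fail-walked)
pos 21 'b': at 3 (fail-walked)
pos 22 'd': at 16  emit P7@[22:22]
pos 23 'b': at 17  emit P4@[21:23]
pos 24 'a': at 9 (fail-walked)
pos 25 'd': at 24 (fail-walked)  emit P7@[25:25]
pos 26 'e': at 1 (fail-walked)
pos 27 'a': at 9 (fail-walked)
pos 28 'd': at 24 (fail-walked)  emit P7@[28:28]
pos 29 'a': at 9 (fail-walked)
pos 30 'b': at 3 (fail-walked)
pos 31 'd': at 16  emit P7@[31:31]
pos 32 'b': at 17  emit P4@[30:32]
pos 33 'd': at 16 (fail-walked)  emit P7@[33:33]
pos 34 'b': at 17  emit P4@[32:34]
pos 35 'a': at 9 (fail-walked)
pos 36 'e': at 10
pos 37 'b': at 11  emit P0@[36:37]
pos 38 'd': at 16 (fail-walked)  emit P7@[38:38]
pos 39 'b': at 17  emit P4@[37:39]
pos 40 'd': at 16 (fail-walked)  emit P7@[40:40]
pos 41 'e': at 18
pos 42 'c': at 19  emit P5@[39:42]
pos 43 'b': at 3 (fail-walked)
pos 44 'b': at 4
pos 45 'c': at 14 (fail-walked)
pos 46 'a': at 9 (fail-walked)
pos 47 'e': at 10
pos 48 'b': at 11  emit P0@[47:48]
pos 49 'b': at 12
pos 50 'd': at 13  emit P2@[46:50],P7@[50:50]
pos 51 'b': at 17 (fail-walked)  emit P4@[49:51]
pos 52 'e': at 1 (fail-walked)
pos 53 'a': at 9 (fail-walked)
pos 54 'b': at 3 (fail-walked)
pos 55 'b': at 4
pos 56 'd': at 16 (fail-walked)  emit P7@[56:56]
pos 57 'e': at 18
pos 58 'c': at 19  emit P5@[55:58]

Matches: [[2,0],[4,0],[7,0],[12,1],[18,1],[22,7],[23,4],[25,7],[28,7],[31,7],[32,4],[33,7],[34,4],[37,0],[38,7],[39,4],[40,7],[42,5],[48,0],[50,2],[50,7],[51,4],[56,7],[58,5]]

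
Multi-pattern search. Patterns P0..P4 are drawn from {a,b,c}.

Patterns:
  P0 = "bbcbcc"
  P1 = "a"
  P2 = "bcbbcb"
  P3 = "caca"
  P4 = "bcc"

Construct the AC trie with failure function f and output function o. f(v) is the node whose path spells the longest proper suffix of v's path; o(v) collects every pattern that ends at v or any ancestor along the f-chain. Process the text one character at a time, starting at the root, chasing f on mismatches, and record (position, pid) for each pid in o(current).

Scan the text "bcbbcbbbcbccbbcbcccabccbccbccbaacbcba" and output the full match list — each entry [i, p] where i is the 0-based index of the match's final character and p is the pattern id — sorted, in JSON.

Build:
Trie nodes:
  0='ε' goto a→7 b→1 c→13
  1='b' goto b→2 c→8
  2='bb' goto c→3
  3='bbc' goto b→4
  4='bbcb' goto c→5
  5='bbcbc' goto c→6
  6='bbcbcc' goto ·  [P0 ends]
  7='a' goto ·  [P1 ends]
  8='bc' goto b→9 c→17
  9='bcb' goto b→10
  10='bcbb' goto c→11
  11='bcbbc' goto b→12
  12='bcbbcb' goto ·  [P2 ends]
  13='c' goto a→14
  14='ca' goto c→15
  15='cac' goto a→16
  16='caca' goto ·  [P3 ends]
  17='bcc' goto ·  [P4 ends]

Failure links (BFS by depth):
  fail(1) 'b': from fail(0)=0 chase 'b': 0 ⇒ 0;  out=∅∪out(0)=∅
  fail(7) 'a': from fail(0)=0 chase 'a': 0 ⇒ 0;  out={1}∪out(0)={1}
  fail(13) 'c': from fail(0)=0 chase 'c': 0 ⇒ 0;  out=∅∪out(0)=∅
  fail(2) 'bb': from fail(1)=0 chase 'b': 0 ⇒ 1;  out=∅∪out(1)=∅
  fail(8) 'bc': from fail(1)=0 chase 'c': 0 ⇒ 13;  out=∅∪out(13)=∅
  fail(14) 'ca': from fail(13)=0 chase 'a': 0 ⇒ 7;  out=∅∪out(7)={1}
  fail(3) 'bbc': from fail(2)=1 chase 'c': 1 ⇒ 8;  out=∅∪out(8)=∅
  fail(9) 'bcb': from fail(8)=13 chase 'b': 13→0 ⇒ 1;  out=∅∪out(1)=∅
  fail(15) 'cac': from fail(14)=7 chase 'c': 7→0 ⇒ 13;  out=∅∪out(13)=∅
  fail(17) 'bcc': from fail(8)=13 chase 'c': 13→0 ⇒ 13;  out={4}∪out(13)={4}
  fail(4) 'bbcb': from fail(3)=8 chase 'b': 8 ⇒ 9;  out=∅∪out(9)=∅
  fail(10) 'bcbb': from fail(9)=1 chase 'b': 1 ⇒ 2;  out=∅∪out(2)=∅
  fail(16) 'caca': from fail(15)=13 chase 'a': 13 ⇒ 14;  out={3}∪out(14)={1,3}
  fail(5) 'bbcbc': from fail(4)=9 chase 'c': 9→1 ⇒ 8;  out=∅∪out(8)=∅
  fail(11) 'bcbbc': from fail(10)=2 chase 'c': 2 ⇒ 3;  out=∅∪out(3)=∅
  fail(6) 'bbcbcc': from fail(5)=8 chase 'c': 8 ⇒ 17;  out={0}∪out(17)={0,4}
  fail(12) 'bcbbcb': from fail(11)=3 chase 'b': 3 ⇒ 4;  out={2}∪out(4)={2}

Run:
[0] read 'b'  n0⇒n1
[1] read 'c'  n1⇒n8
[2] read 'b'  n8⇒n9
[3] read 'b'  n9⇒n10
[4] read 'c'  n10⇒n11
[5] read 'b'  n11⇒n12  → match P2@[0:5]
[6] read 'b'  n12⇒n10 (via fail)
[7] read 'b'  n10⇒n2 (via fail)
[8] read 'c'  n2⇒n3
[9] read 'b'  n3⇒n4
[10] read 'c'  n4⇒n5
[11] read 'c'  n5⇒n6  → match P0@[6:11],P4@[9:11]
[12] read 'b'  n6⇒n1 (via fail)
[13] read 'b'  n1⇒n2
[14] read 'c'  n2⇒n3
[15] read 'b'  n3⇒n4
[16] read 'c'  n4⇒n5
[17] read 'c'  n5⇒n6  → match P0@[12:17],P4@[15:17]
[18] read 'c'  n6⇒n13 (via fail)
[19] read 'a'  n13⇒n14  → match P1@[19:19]
[20] read 'b'  n14⇒n1 (via fail)
[21] read 'c'  n1⇒n8
[22] read 'c'  n8⇒n17  → match P4@[20:22]
[23] read 'b'  n17⇒n1 (via fail)
[24] read 'c'  n1⇒n8
[25] read 'c'  n8⇒n17  → match P4@[23:25]
[26] read 'b'  n17⇒n1 (via fail)
[27] read 'c'  n1⇒n8
[28] read 'c'  n8⇒n17  → match P4@[26:28]
[29] read 'b'  n17⇒n1 (via fail)
[30] read 'a'  n1⇒n7 (via fail)  → match P1@[30:30]
[31] read 'a'  n7⇒n7 (via fail)  → match P1@[31:31]
[32] read 'c'  n7⇒n13 (via fail)
[33] read 'b'  n13⇒n1 (via fail)
[34] read 'c'  n1⇒n8
[35] read 'b'  n8⇒n9
[36] read 'a'  n9⇒n7 (via fail)  → match P1@[36:36]

Result: [[5,2],[11,0],[11,4],[17,0],[17,4],[19,1],[22,4],[25,4],[28,4],[30,1],[31,1],[36,1]]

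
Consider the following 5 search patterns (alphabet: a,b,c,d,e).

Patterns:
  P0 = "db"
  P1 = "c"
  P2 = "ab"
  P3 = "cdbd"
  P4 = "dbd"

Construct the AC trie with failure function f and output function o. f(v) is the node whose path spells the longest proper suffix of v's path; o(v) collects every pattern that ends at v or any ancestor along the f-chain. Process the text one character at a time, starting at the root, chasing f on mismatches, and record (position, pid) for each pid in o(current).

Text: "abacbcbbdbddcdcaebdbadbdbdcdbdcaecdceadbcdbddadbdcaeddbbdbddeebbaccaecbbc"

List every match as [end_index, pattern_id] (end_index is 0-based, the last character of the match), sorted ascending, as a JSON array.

Build:
Trie (insert patterns):
  n0 'ε': a→4 c→3 d→1
  n1 'd': b→2
  n2 'db': d→9  [P0 ends]
  n3 'c': d→6  [P1 ends]
  n4 'a': b→5
  n5 'ab': ·  [P2 ends]
  n6 'cd': b→7
  n7 'cdb': d→8
  n8 'cdbd': ·  [P3 ends]
  n9 'dbd': ·  [P4 ends]

Failure links (BFS by depth):
  n1('d'): parent n0 fail=0; on 'd' 0 → fail=0;  out ∅∪∅=∅
  n3('c'): parent n0 fail=0; on 'c' 0 → fail=0;  out {1}∪∅={1}
  n4('a'): parent n0 fail=0; on 'a' 0 → fail=0;  out ∅∪∅=∅
  n2('db'): parent n1 fail=0; on 'b' 0 → fail=0;  out {0}∪∅={0}
  n5('ab'): parent n4 fail=0; on 'b' 0 → fail=0;  out {2}∪∅={2}
  n6('cd'): parent n3 fail=0; on 'd' 0 → fail=1;  out ∅∪∅=∅
  n7('cdb'): parent n6 fail=1; on 'b' 1 → fail=2;  out ∅∪{0}={0}
  n9('dbd'): parent n2 fail=0; on 'd' 0 → fail=1;  out {4}∪∅={4}
  n8('cdbd'): parent n7 fail=2; on 'd' 2 → fail=9;  out {3}∪{4}={3,4}

Scan:
pos 0 'a': at 4
pos 1 'b': at 5  emit P2@[0:1]
pos 2 'a': at 4 ·f
pos 3 'c': at 3 ·f  emit P1@[3:3]
pos 4 'b': at 0 ·f
pos 5 'c': at 3  emit P1@[5:5]
pos 6 'b': at 0 ·f
pos 7 'b': at 0
pos 8 'd': at 1
pos 9 'b': at 2  emit P0@[8:9]
pos 10 'd': at 9  emit P4@[8:10]
pos 11 'd': at 1 ·f
pos 12 'c': at 3 ·f  emit P1@[12:12]
pos 13 'd': at 6
pos 14 'c': at 3 ·f  emit P1@[14:14]
pos 15 'a': at 4 ·f
pos 16 'e': at 0 ·f
pos 17 'b': at 0
pos 18 'd': at 1
pos 19 'b': at 2  emit P0@[18:19]
pos 20 'a': at 4 ·f
pos 21 'd': at 1 ·f
pos 22 'b': at 2  emit P0@[21:22]
pos 23 'd': at 9  emit P4@[21:23]
pos 24 'b': at 2 ·f  emit P0@[23:24]
pos 25 'd': at 9  emit P4@[23:25]
pos 26 'c': at 3 ·f  emit P1@[26:26]
pos 27 'd': at 6
pos 28 'b': at 7  emit P0@[27:28]
pos 29 'd': at 8  emit P3@[26:29],P4@[27:29]
pos 30 'c': at 3 ·f  emit P1@[30:30]
pos 31 'a': at 4 ·f
pos 32 'e': at 0 ·f
pos 33 'c': at 3  emit P1@[33:33]
pos 34 'd': at 6
pos 35 'c': at 3 ·f  emit P1@[35:35]
pos 36 'e': at 0 ·f
pos 37 'a': at 4
pos 38 'd': at 1 ·f
pos 39 'b': at 2  emit P0@[38:39]
pos 40 'c': at 3 ·f  emit P1@[40:40]
pos 41 'd': at 6
pos 42 'b': at 7  emit P0@[41:42]
pos 43 'd': at 8  emit P3@[40:43],P4@[41:43]
pos 44 'd': at 1 ·f
pos 45 'a': at 4 ·f
pos 46 'd': at 1 ·f
pos 47 'b': at 2  emit P0@[46:47]
pos 48 'd': at 9  emit P4@[46:48]
pos 49 'c': at 3 ·f  emit P1@[49:49]
pos 50 'a': at 4 ·f
pos 51 'e': at 0 ·f
pos 52 'd': at 1
pos 53 'd': at 1 ·f
pos 54 'b': at 2  emit P0@[53:54]
pos 55 'b': at 0 ·f
pos 56 'd': at 1
pos 57 'b': at 2  emit P0@[56:57]
pos 58 'd': at 9  emit P4@[56:58]
pos 59 'd': at 1 ·f
pos 60 'e': at 0 ·f
pos 61 'e': at 0
pos 62 'b': at 0
pos 63 'b': at 0
pos 64 'a': at 4
pos 65 'c': at 3 ·f  emit P1@[65:65]
pos 66 'c': at 3 ·f  emit P1@[66:66]
pos 67 'a': at 4 ·f
pos 68 'e': at 0 ·f
pos 69 'c': at 3  emit P1@[69:69]
pos 70 'b': at 0 ·f
pos 71 'b': at 0
pos 72 'c': at 3  emit P1@[72:72]

All matches (sorted): [[1,2],[3,1],[5,1],[9,0],[10,4],[12,1],[14,1],[19,0],[22,0],[23,4],[24,0],[25,4],[26,1],[28,0],[29,3],[29,4],[30,1],[33,1],[35,1],[39,0],[40,1],[42,0],[43,3],[43,4],[47,0],[48,4],[49,1],[54,0],[57,0],[58,4],[65,1],[66,1],[69,1],[72,1]]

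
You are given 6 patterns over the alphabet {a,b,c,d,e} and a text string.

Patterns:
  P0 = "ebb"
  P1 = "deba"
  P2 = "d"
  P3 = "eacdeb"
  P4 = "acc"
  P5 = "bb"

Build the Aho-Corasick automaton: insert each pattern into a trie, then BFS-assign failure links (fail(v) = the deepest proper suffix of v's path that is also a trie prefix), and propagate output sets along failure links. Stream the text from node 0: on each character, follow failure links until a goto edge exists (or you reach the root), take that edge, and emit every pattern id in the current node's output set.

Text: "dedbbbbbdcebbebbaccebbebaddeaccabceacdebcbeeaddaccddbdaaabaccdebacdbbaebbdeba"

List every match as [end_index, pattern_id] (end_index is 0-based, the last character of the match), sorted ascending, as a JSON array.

Build:
Trie nodes:
  0='ε' goto a→13 b→16 d→4 e→1
  1='e' goto a→8 b→2
  2='eb' goto b→3
  3='ebb' goto ·  [P0 ends]
  4='d' goto e→5  [P2 ends]
  5='de' goto b→6
  6='deb' goto a→7
  7='deba' goto ·  [P1 ends]
  8='ea' goto c→9
  9='eac' goto d→10
  10='eacd' goto e→11
  11='eacde' goto b→12
  12='eacdeb' goto ·  [P3 ends]
  13='a' goto c→14
  14='ac' goto c→15
  15='acc' goto ·  [P4 ends]
  16='b' goto b→17
  17='bb' goto ·  [P5 ends]

BFS fail/out derivation:
  n1('e'): parent n0 fail=0; on 'e' 0 → fail=0;  out ∅∪∅=∅
  n4('d'): parent n0 fail=0; on 'd' 0 → fail=0;  out {2}∪∅={2}
  n13('a'): parent n0 fail=0; on 'a' 0 → fail=0;  out ∅∪∅=∅
  n16('b'): parent n0 fail=0; on 'b' 0 → fail=0;  out ∅∪∅=∅
  n2('eb'): parent n1 fail=0; on 'b' 0 → fail=16;  out ∅∪∅=∅
  n5('de'): parent n4 fail=0; on 'e' 0 → fail=1;  out ∅∪∅=∅
  n8('ea'): parent n1 fail=0; on 'a' 0 → fail=13;  out ∅∪∅=∅
  n14('ac'): parent n13 fail=0; on 'c' 0 → fail=0;  out ∅∪∅=∅
  n17('bb'): parent n16 fail=0; on 'b' 0 → fail=16;  out {5}∪∅={5}
  n3('ebb'): parent n2 fail=16; on 'b' 16 → fail=17;  out {0}∪{5}={0,5}
  n6('deb'): parent n5 fail=1; on 'b' 1 → fail=2;  out ∅∪∅=∅
  n9('eac'): parent n8 fail=13; on 'c' 13 → fail=14;  out ∅∪∅=∅
  n15('acc'): parent n14 fail=0; on 'c' 0 → fail=0;  out {4}∪∅={4}
  n7('deba'): parent n6 fail=2; on 'a' 2→16→0 → fail=13;  out {1}∪∅={1}
  n10('eacd'): parent n9 fail=14; on 'd' 14→0 → fail=4;  out ∅∪{2}={2}
  n11('eacde'): parent n10 fail=4; on 'e' 4 → fail=5;  out ∅∪∅=∅
  n12('eacdeb'): parent n11 fail=5; on 'b' 5 → fail=6;  out {3}∪∅={3}

Scan:
[0] read 'd'  n0⇒n4  ** P2@[0:0]
[1] read 'e'  n4⇒n5
[2] read 'd'  n5⇒n4 (fail-walked)  ** P2@[2:2]
[3] read 'b'  n4⇒n16 (fail-walked)
[4] read 'b'  n16⇒n17  ** P5@[3:4]
[5] read 'b'  n17⇒n17 (fail-walked)  ** P5@[4:5]
[6] read 'b'  n17⇒n17 (fail-walked)  ** P5@[5:6]
[7] read 'b'  n17⇒n17 (fail-walked)  ** P5@[6:7]
[8] read 'd'  n17⇒n4 (fail-walked)  ** P2@[8:8]
[9] read 'c'  n4⇒n0 (fail-walked)
[10] read 'e'  n0⇒n1
[11] read 'b'  n1⇒n2
[12] read 'b'  n2⇒n3  ** P0@[10:12],P5@[11:12]
[13] read 'e'  n3⇒n1 (fail-walked)
[14] read 'b'  n1⇒n2
[15] read 'b'  n2⇒n3  ** P0@[13:15],P5@[14:15]
[16] read 'a'  n3⇒n13 (fail-walked)
[17] read 'c'  n13⇒n14
[18] read 'c'  n14⇒n15  ** P4@[16:18]
[19] read 'e'  n15⇒n1 (fail-walked)
[20] read 'b'  n1⇒n2
[21] read 'b'  n2⇒n3  ** P0@[19:21],P5@[20:21]
[22] read 'e'  n3⇒n1 (fail-walked)
[23] read 'b'  n1⇒n2
[24] read 'a'  n2⇒n13 (fail-walked)
[25] read 'd'  n13⇒n4 (fail-walked)  ** P2@[25:25]
[26] read 'd'  n4⇒n4 (fail-walked)  ** P2@[26:26]
[27] read 'e'  n4⇒n5
[28] read 'a'  n5⇒n8 (fail-walked)
[29] read 'c'  n8⇒n9
[30] read 'c'  n9⇒n15 (fail-walked)  ** P4@[28:30]
[31] read 'a'  n15⇒n13 (fail-walked)
[32] read 'b'  n13⇒n16 (fail-walked)
[33] read 'c'  n16⇒n0 (fail-walked)
[34] read 'e'  n0⇒n1
[35] read 'a'  n1⇒n8
[36] read 'c'  n8⇒n9
[37] read 'd'  n9⇒n10  ** P2@[37:37]
[38] read 'e'  n10⇒n11
[39] read 'b'  n11⇒n12  ** P3@[34:39]
[40] read 'c'  n12⇒n0 (fail-walked)
[41] read 'b'  n0⇒n16
[42] read 'e'  n16⇒n1 (fail-walked)
[43] read 'e'  n1⇒n1 (fail-walked)
[44] read 'a'  n1⇒n8
[45] read 'd'  n8⇒n4 (fail-walked)  ** P2@[45:45]
[46] read 'd'  n4⇒n4 (fail-walked)  ** P2@[46:46]
[47] read 'a'  n4⇒n13 (fail-walked)
[48] read 'c'  n13⇒n14
[49] read 'c'  n14⇒n15  ** P4@[47:49]
[50] read 'd'  n15⇒n4 (fail-walked)  ** P2@[50:50]
[51] read 'd'  n4⇒n4 (fail-walked)  ** P2@[51:51]
[52] read 'b'  n4⇒n16 (fail-walked)
[53] read 'd'  n16⇒n4 (fail-walked)  ** P2@[53:53]
[54] read 'a'  n4⇒n13 (fail-walked)
[55] read 'a'  n13⇒n13 (fail-walked)
[56] read 'a'  n13⇒n13 (fail-walked)
[57] read 'b'  n13⇒n16 (fail-walked)
[58] read 'a'  n16⇒n13 (fail-walked)
[59] read 'c'  n13⇒n14
[60] read 'c'  n14⇒n15  ** P4@[58:60]
[61] read 'd'  n15⇒n4 (fail-walked)  ** P2@[61:61]
[62] read 'e'  n4⇒n5
[63] read 'b'  n5⇒n6
[64] read 'a'  n6⇒n7  ** P1@[61:64]
[65] read 'c'  n7⇒n14 (fail-walked)
[66] read 'd'  n14⇒n4 (fail-walked)  ** P2@[66:66]
[67] read 'b'  n4⇒n16 (fail-walked)
[68] read 'b'  n16⇒n17  ** P5@[67:68]
[69] read 'a'  n17⇒n13 (fail-walked)
[70] read 'e'  n13⇒n1 (fail-walked)
[71] read 'b'  n1⇒n2
[72] read 'b'  n2⇒n3  ** P0@[70:72],P5@[71:72]
[73] read 'd'  n3⇒n4 (fail-walked)  ** P2@[73:73]
[74] read 'e'  n4⇒n5
[75] read 'b'  n5⇒n6
[76] read 'a'  n6⇒n7  ** P1@[73:76]

All matches (sorted): [[0,2],[2,2],[4,5],[5,5],[6,5],[7,5],[8,2],[12,0],[12,5],[15,0],[15,5],[18,4],[21,0],[21,5],[25,2],[26,2],[30,4],[37,2],[39,3],[45,2],[46,2],[49,4],[50,2],[51,2],[53,2],[60,4],[61,2],[64,1],[66,2],[68,5],[72,0],[72,5],[73,2],[76,1]]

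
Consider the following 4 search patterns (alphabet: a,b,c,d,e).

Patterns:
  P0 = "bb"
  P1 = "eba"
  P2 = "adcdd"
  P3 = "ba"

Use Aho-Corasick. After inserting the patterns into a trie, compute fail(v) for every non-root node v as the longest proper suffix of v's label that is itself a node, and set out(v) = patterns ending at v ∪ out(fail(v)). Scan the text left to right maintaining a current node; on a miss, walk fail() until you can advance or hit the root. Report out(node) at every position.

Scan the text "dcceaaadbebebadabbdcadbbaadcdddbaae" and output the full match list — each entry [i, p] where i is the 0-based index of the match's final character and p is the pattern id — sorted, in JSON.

Build:
Trie nodes:
  0='ε' goto a→6 b→1 e→3
  1='b' goto a→11 b→2
  2='bb' goto ·  ←P0
  3='e' goto b→4
  4='eb' goto a→5
  5='eba' goto ·  ←P1
  6='a' goto d→7
  7='ad' goto c→8
  8='adc' goto d→9
  9='adcd' goto d→10
  10='adcdd' goto ·  ←P2
  11='ba' goto ·  ←P3

Failure links (BFS by depth):
  n1('b'): parent n0 fail=0; on 'b' 0 → fail=0;  out ∅∪∅=∅
  n3('e'): parent n0 fail=0; on 'e' 0 → fail=0;  out ∅∪∅=∅
  n6('a'): parent n0 fail=0; on 'a' 0 → fail=0;  out ∅∪∅=∅
  n2('bb'): parent n1 fail=0; on 'b' 0 → fail=1;  out {0}∪∅={0}
  n4('eb'): parent n3 fail=0; on 'b' 0 → fail=1;  out ∅∪∅=∅
  n7('ad'): parent n6 fail=0; on 'd' 0 → fail=0;  out ∅∪∅=∅
  n11('ba'): parent n1 fail=0; on 'a' 0 → fail=6;  out {3}∪∅={3}
  n5('eba'): parent n4 fail=1; on 'a' 1 → fail=11;  out {1}∪{3}={1,3}
  n8('adc'): parent n7 fail=0; on 'c' 0 → fail=0;  out ∅∪∅=∅
  n9('adcd'): parent n8 fail=0; on 'd' 0 → fail=0;  out ∅∪∅=∅
  n10('adcdd'): parent n9 fail=0; on 'd' 0 → fail=0;  out {2}∪∅={2}

Run:
[0] read 'd'  n0⇒n0
[1] read 'c'  n0⇒n0
[2] read 'c'  n0⇒n0
[3] read 'e'  n0⇒n3
[4] read 'a'  n3⇒n6 ·f
[5] read 'a'  n6⇒n6 ·f
[6] read 'a'  n6⇒n6 ·f
[7] read 'd'  n6⇒n7
[8] read 'b'  n7⇒n1 ·f
[9] read 'e'  n1⇒n3 ·f
[10] read 'b'  n3⇒n4
[11] read 'e'  n4⇒n3 ·f
[12] read 'b'  n3⇒n4
[13] read 'a'  n4⇒n5  → match P1@[11:13],P3@[12:13]
[14] read 'd'  n5⇒n7 ·f
[15] read 'a'  n7⇒n6 ·f
[16] read 'b'  n6⇒n1 ·f
[17] read 'b'  n1⇒n2  → match P0@[16:17]
[18] read 'd'  n2⇒n0 ·f
[19] read 'c'  n0⇒n0
[20] read 'a'  n0⇒n6
[21] read 'd'  n6⇒n7
[22] read 'b'  n7⇒n1 ·f
[23] read 'b'  n1⇒n2  → match P0@[22:23]
[24] read 'a'  n2⇒n11 ·f  → match P3@[23:24]
[25] read 'a'  n11⇒n6 ·f
[26] read 'd'  n6⇒n7
[27] read 'c'  n7⇒n8
[28] read 'd'  n8⇒n9
[29] read 'd'  n9⇒n10  → match P2@[25:29]
[30] read 'd'  n10⇒n0 ·f
[31] read 'b'  n0⇒n1
[32] read 'a'  n1⇒n11  → match P3@[31:32]
[33] read 'a'  n11⇒n6 ·f
[34] read 'e'  n6⇒n3 ·f

Matches: [[13,1],[13,3],[17,0],[23,0],[24,3],[29,2],[32,3]]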